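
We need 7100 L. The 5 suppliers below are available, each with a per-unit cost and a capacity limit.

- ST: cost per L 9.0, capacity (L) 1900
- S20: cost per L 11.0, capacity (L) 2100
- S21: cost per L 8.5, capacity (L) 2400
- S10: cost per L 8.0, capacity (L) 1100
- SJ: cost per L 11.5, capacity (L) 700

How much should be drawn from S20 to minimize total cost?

1700

Fill from the cheapest supplier first.
S10 at 8.0: take all 1100 L — 6000 still needed.
Take 2400 from S21 at 8.5 — need 3600 more.
ST at 9.0: take all 1900 L — 1700 still needed.
Take 1700 from S20 at 11.0 to finish.
SJ: unused.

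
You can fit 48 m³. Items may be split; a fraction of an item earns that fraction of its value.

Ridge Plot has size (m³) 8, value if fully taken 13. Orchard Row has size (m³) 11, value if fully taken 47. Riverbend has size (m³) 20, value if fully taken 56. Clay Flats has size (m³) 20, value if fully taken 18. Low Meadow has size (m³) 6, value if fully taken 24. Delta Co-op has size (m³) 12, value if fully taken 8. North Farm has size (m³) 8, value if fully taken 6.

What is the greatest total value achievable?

Sort by value density: Orchard Row 47/11≈4.27, Low Meadow 24/6≈4, Riverbend 56/20≈2.8, Ridge Plot 13/8≈1.62, Clay Flats 18/20≈0.9, North Farm 6/8≈0.75, Delta Co-op 8/12≈0.667.
Orchard Row: take in full, 11 m³ for value 47 — 37 left.
Low Meadow: take in full, 6 m³ for value 24 — 31 left.
Riverbend: take in full, 20 m³ for value 56 — 11 left.
Ridge Plot: take in full, 8 m³ for value 13 — 3 left.
Fill the last 3 m³ with part of Clay Flats: 3/20 of it earns 2.7.
Total value = 142.7.

142.7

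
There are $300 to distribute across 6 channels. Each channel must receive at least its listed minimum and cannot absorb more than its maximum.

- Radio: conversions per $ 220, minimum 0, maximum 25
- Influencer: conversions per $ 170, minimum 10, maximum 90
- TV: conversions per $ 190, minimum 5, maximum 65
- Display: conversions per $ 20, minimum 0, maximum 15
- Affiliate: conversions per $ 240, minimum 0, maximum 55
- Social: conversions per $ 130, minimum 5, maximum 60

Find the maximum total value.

54250

Meeting every minimum uses 0+10+5+0+0+5 = 20 $, leaving 280.
Order the channels by conversions per $: Affiliate 240 > Radio 220 > TV 190 > Influencer 170 > Social 130 > Display 20.
Affiliate takes 55 more to reach its cap of 55 ; 225 left.
Radio: +25 to 25 (cap) ; 200 left.
TV: +60 to 65 (cap) ; 140 left.
Give Influencer 80 more to hit its cap of 90 ; 60 left.
Give Social 55 more to hit its cap of 60 ; 5 left.
Only 5 left; Display takes them to reach 5.
Total = 220×25 + 170×90 + 190×65 + 20×5 + 240×55 + 130×60 = 54250.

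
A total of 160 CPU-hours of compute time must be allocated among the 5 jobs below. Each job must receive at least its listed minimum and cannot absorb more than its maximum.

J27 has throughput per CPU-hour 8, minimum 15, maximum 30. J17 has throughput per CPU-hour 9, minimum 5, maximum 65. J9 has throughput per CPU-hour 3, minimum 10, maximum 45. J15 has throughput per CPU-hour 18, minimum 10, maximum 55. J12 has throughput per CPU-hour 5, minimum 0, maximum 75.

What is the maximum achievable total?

Meeting every minimum uses 15+5+10+10+0 = 40 CPU-hours, leaving 120.
Order the jobs by throughput per CPU-hour: J15 18 > J17 9 > J27 8 > J12 5 > J9 3.
J15 takes 45 more to reach its cap of 55 → 75 left.
J17: +60 to 65 (cap) → 15 left.
Give J27 15 more to hit its cap of 30 → 0 left.
Total = 8×30 + 9×65 + 3×10 + 18×55 = 1845.

1845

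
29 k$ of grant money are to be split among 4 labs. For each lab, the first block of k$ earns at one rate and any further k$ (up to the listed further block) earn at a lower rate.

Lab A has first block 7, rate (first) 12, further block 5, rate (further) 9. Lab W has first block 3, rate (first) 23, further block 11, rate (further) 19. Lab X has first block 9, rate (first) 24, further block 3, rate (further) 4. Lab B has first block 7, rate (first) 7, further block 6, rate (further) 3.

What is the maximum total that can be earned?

Rank every tier by rate: Lab X/first 24 > Lab W/first 23 > Lab W/second 19 > Lab A/first 12 > Lab A/second 9 > Lab B/first 7 > Lab X/second 4 > Lab B/second 3.
Fill Lab X first block (9 at 24) → 20 left.
Fill Lab W first block (3 at 23) → 17 left.
Fill Lab W second block (11 at 19) → 6 left.
Lab A/first: +6 of 7 at 12; pool empty.
Total = 24×9 + 23×3 + 19×11 + 12×6 = 566.

566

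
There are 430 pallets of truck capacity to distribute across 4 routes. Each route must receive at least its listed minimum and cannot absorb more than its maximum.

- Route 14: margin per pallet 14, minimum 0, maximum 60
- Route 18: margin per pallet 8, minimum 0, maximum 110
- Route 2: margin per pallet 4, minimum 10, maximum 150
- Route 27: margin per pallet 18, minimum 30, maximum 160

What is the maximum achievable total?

Meeting every minimum uses 0+0+10+30 = 40 pallets, leaving 390.
Rank by margin per pallet: Route 27 18 > Route 14 14 > Route 18 8 > Route 2 4.
Route 27 takes 130 more to reach its cap of 160 — 260 left.
Route 14 takes 60 more to reach its cap of 60 — 200 left.
Give Route 18 110 more to hit its cap of 110 — 90 left.
Only 90 left; Route 2 takes them to reach 100.
Total = 14×60 + 8×110 + 4×100 + 18×160 = 5000.

5000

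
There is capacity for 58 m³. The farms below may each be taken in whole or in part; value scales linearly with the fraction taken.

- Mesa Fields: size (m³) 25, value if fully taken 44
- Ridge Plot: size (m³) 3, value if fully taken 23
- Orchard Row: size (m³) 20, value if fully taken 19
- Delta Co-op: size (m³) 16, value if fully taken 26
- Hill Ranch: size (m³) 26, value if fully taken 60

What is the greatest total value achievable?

Sort by value density: Ridge Plot 23/3≈7.67, Hill Ranch 60/26≈2.31, Mesa Fields 44/25≈1.76, Delta Co-op 26/16≈1.62, Orchard Row 19/20≈0.95.
Take all of Ridge Plot (3 m³, value 23) ; 55 m³ left.
Take all of Hill Ranch (26 m³, value 60) ; 29 m³ left.
Take all of Mesa Fields (25 m³, value 44) ; 4 m³ left.
4 m³ left: a 4/16 share of Delta Co-op gives 26×4/16 = 6.5.
Total value = 133.5.

133.5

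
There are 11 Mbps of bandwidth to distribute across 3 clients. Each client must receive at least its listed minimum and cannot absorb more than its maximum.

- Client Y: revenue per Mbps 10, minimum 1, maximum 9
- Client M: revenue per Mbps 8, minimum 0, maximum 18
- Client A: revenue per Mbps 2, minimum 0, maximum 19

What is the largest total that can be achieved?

Meeting every minimum uses 1+0+0 = 1 Mbps, leaving 10.
Rank by revenue per Mbps: Client Y 10 > Client M 8 > Client A 2.
Client Y takes 8 more to reach its cap of 9 ; 2 left.
Client M: +2 (room for 18) → 2. Pool exhausted.
Total = 10×9 + 8×2 = 106.

106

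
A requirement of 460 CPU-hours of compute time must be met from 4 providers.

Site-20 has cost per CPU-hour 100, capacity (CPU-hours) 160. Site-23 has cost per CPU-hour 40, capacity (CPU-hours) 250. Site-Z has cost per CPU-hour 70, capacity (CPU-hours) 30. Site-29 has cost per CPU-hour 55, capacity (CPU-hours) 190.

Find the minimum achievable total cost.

21850

Cheapest first:
Site-23 (40): use full 250 — 210 CPU-hours to go.
Site-29 (55): use full 190 — 20 CPU-hours to go.
Site-Z (70): take the remaining 20 — done.
Site-20: unused.
Cost = 250×40 + 190×55 + 20×70 = 21850.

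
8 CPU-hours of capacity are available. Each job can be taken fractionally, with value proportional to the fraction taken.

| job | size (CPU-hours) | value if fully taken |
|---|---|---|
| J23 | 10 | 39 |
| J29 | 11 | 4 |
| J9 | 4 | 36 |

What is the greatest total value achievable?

51.6

Rank by value-to-size ratio: J9 36/4≈9, J23 39/10≈3.9, J29 4/11≈0.364.
Take all of J9 (4 CPU-hours, value 36) ; 4 CPU-hours left.
Fill the last 4 CPU-hours with part of J23: 4/10 of it earns 15.6.
Total value = 51.6.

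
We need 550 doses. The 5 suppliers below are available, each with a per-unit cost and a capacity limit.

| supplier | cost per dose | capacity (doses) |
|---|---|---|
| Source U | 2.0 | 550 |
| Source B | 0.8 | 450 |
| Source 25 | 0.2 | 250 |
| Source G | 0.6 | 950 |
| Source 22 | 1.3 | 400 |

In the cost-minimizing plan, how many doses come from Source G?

300

Cheapest first:
Source 25 (0.2): use full 250 ; 300 doses to go.
Source G (0.6): take the remaining 300 ; done.
Source B, Source 22, Source U: unused.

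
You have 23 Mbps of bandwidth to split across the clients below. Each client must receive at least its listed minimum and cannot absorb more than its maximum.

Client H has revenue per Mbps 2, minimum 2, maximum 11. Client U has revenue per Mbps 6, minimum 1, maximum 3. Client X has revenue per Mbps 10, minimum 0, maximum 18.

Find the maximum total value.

202

Meeting every minimum uses 2+1+0 = 3 Mbps, leaving 20.
Rank by revenue per Mbps: Client X 10 > Client U 6 > Client H 2.
Give Client X 18 more to hit its cap of 18 ; 2 left.
Give Client U 2 more to hit its cap of 3 ; 0 left.
Total = 2×2 + 6×3 + 10×18 = 202.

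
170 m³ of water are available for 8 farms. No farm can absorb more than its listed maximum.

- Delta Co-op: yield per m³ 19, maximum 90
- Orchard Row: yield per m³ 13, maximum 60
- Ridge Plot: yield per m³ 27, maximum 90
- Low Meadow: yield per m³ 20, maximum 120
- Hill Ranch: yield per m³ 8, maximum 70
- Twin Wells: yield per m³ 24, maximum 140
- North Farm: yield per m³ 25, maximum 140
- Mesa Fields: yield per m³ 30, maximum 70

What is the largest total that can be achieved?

Order the farms by yield per m³: Mesa Fields 30 > Ridge Plot 27 > North Farm 25 > Twin Wells 24 > Low Meadow 20 > Delta Co-op 19 > Orchard Row 13 > Hill Ranch 8.
Mesa Fields: +70 to 70 (cap) ; 100 left.
Ridge Plot: +90 to 90 (cap) ; 10 left.
Only 10 left; North Farm takes them to reach 10.
Total = 27×90 + 25×10 + 30×70 = 4780.

4780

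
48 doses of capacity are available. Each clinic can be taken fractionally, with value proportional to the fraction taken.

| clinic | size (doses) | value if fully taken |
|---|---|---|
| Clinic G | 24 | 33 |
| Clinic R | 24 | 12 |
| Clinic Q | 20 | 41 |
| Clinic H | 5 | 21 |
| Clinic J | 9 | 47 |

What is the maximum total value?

128.25

Best value per unit of size first: Clinic J 47/9≈5.22, Clinic H 21/5≈4.2, Clinic Q 41/20≈2.05, Clinic G 33/24≈1.38, Clinic R 12/24≈0.5.
Clinic J: take in full, 9 doses for value 47 — 39 left.
Take all of Clinic H (5 doses, value 21) — 34 doses left.
All 20 doses of Clinic Q fit (value 41) — 14 remain.
Only 14 doses remain; take 14/24 of Clinic G for value 33×14/24 = 19.25.
Total value = 128.25.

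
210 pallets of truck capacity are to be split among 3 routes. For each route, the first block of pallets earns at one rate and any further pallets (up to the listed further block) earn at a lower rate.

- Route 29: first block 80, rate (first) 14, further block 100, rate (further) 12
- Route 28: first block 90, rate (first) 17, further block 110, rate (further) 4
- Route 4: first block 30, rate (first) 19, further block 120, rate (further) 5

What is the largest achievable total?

3340

Treat each block as its own option and order by rate: Route 4/tier1 19 > Route 28/tier1 17 > Route 29/tier1 14 > Route 29/tier2 12 > Route 4/tier2 5 > Route 28/tier2 4.
Route 4 tier1 at 19: fill all 30 → 180 left.
Route 28/tier1 (17): +90 → 90 left.
Fill Route 29 tier1 block (80 at 14) → 10 left.
10 remain; put them into Route 29 tier2 at 12.
Total = 19×30 + 17×90 + 14×80 + 12×10 = 3340.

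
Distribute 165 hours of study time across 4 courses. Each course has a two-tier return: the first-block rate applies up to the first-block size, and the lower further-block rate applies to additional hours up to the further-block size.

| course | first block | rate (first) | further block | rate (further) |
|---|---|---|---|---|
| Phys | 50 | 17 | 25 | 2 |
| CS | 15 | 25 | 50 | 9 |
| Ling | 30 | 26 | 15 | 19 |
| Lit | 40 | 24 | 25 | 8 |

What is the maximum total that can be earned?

Treat each block as its own option and order by rate: Ling/tier1 26 > CS/tier1 25 > Lit/tier1 24 > Ling/tier2 19 > Phys/tier1 17 > CS/tier2 9 > Lit/tier2 8 > Phys/tier2 2.
Ling tier1 at 26: fill all 30 — 135 left.
CS/tier1 (25): +15 — 120 left.
Fill Lit tier1 block (40 at 24) — 80 left.
Fill Ling tier2 block (15 at 19) — 65 left.
Phys tier1 at 17: fill all 50 — 15 left.
15 remain; put them into CS tier2 at 9.
Total = 26×30 + 25×15 + 24×40 + 19×15 + 17×50 + 9×15 = 3385.

3385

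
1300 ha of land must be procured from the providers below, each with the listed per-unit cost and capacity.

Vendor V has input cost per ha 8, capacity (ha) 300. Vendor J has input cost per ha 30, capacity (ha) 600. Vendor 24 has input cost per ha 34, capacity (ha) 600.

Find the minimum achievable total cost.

Cheapest first:
Vendor V (8): use full 300 ; 1000 ha to go.
Vendor J (30): use full 600 ; 400 ha to go.
Vendor 24 (34): take the remaining 400 ; done.
Cost = 300×8 + 600×30 + 400×34 = 34000.

34000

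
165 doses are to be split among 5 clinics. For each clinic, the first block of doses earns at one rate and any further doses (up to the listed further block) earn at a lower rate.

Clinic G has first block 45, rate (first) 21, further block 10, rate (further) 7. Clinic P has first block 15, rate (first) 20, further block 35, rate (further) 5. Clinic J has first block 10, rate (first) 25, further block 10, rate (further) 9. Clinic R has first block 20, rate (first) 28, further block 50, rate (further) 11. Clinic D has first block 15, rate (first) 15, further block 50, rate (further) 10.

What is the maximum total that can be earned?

Rank every tier by rate: Clinic R/tier1 28 > Clinic J/tier1 25 > Clinic G/tier1 21 > Clinic P/tier1 20 > Clinic D/tier1 15 > Clinic R/tier2 11 > Clinic D/tier2 10 > Clinic J/tier2 9 > Clinic G/tier2 7 > Clinic P/tier2 5.
Fill Clinic R tier1 block (20 at 28) → 145 left.
Clinic J/tier1 (25): +10 → 135 left.
Fill Clinic G tier1 block (45 at 21) → 90 left.
Clinic P tier1 at 20: fill all 15 → 75 left.
Fill Clinic D tier1 block (15 at 15) → 60 left.
Fill Clinic R tier2 block (50 at 11) → 10 left.
Clinic D/tier2: +10 of 50 at 10; pool empty.
Total = 28×20 + 25×10 + 21×45 + 20×15 + 15×15 + 11×50 + 10×10 = 2930.

2930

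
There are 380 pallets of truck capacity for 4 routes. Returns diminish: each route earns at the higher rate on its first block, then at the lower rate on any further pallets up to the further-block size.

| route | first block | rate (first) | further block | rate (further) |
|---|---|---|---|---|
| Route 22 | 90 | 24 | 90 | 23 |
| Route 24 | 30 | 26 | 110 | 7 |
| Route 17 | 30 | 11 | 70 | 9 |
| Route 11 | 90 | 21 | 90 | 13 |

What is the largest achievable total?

Order all 8 blocks by rate: Route 24/T1 26 > Route 22/T1 24 > Route 22/T2 23 > Route 11/T1 21 > Route 11/T2 13 > Route 17/T1 11 > Route 17/T2 9 > Route 24/T2 7.
Fill Route 24 T1 block (30 at 26) ; 350 left.
Fill Route 22 T1 block (90 at 24) ; 260 left.
Fill Route 22 T2 block (90 at 23) ; 170 left.
Route 11/T1 (21): +90 ; 80 left.
Route 11/T2: +80 of 90 at 13; pool empty.
Total = 26×30 + 24×90 + 23×90 + 21×90 + 13×80 = 7940.

7940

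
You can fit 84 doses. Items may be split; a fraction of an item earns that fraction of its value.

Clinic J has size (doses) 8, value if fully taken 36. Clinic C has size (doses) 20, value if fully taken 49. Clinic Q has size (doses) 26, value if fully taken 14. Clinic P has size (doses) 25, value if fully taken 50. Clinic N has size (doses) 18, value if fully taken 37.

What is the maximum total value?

179

Sort by value density: Clinic J 36/8≈4.5, Clinic C 49/20≈2.45, Clinic N 37/18≈2.06, Clinic P 50/25≈2, Clinic Q 14/26≈0.538.
Clinic J: take in full, 8 doses for value 36 → 76 left.
Take all of Clinic C (20 doses, value 49) → 56 doses left.
Take all of Clinic N (18 doses, value 37) → 38 doses left.
Take all of Clinic P (25 doses, value 50) → 13 doses left.
13 doses left: a 13/26 share of Clinic Q gives 14×13/26 = 7.
Total value = 179.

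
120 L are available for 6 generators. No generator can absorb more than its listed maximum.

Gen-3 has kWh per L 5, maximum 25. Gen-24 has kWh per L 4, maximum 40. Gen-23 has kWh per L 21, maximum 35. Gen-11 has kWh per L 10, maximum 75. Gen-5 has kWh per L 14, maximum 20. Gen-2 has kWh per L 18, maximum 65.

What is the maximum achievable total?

Highest kWh per L first: Gen-23 21 > Gen-2 18 > Gen-5 14 > Gen-11 10 > Gen-3 5 > Gen-24 4.
Gen-23 takes 35 to reach its cap of 35 ; 85 left.
Give Gen-2 65 to hit its cap of 65 ; 20 left.
Gen-5 takes 20 to reach its cap of 20 ; 0 left.
Total = 21×35 + 14×20 + 18×65 = 2185.

2185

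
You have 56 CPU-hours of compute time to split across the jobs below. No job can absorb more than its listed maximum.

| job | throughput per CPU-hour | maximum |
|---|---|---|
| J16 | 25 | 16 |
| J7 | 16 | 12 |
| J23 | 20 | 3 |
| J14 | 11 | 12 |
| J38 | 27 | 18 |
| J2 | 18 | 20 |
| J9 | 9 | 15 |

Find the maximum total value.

1288

Highest throughput per CPU-hour first: J38 27 > J16 25 > J23 20 > J2 18 > J7 16 > J14 11 > J9 9.
J38 takes 18 to reach its cap of 18 ; 38 left.
Give J16 16 to hit its cap of 16 ; 22 left.
J23 takes 3 to reach its cap of 3 ; 19 left.
Only 19 left; J2 takes them to reach 19.
Total = 25×16 + 20×3 + 27×18 + 18×19 = 1288.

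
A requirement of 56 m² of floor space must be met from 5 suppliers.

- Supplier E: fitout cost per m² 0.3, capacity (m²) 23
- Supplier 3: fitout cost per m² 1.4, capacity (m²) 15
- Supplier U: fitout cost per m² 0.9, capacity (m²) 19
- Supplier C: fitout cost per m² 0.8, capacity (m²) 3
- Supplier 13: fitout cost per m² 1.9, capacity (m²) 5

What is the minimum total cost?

Cheapest first:
Take 23 from Supplier E at 0.3 → need 33 more.
Take 3 from Supplier C at 0.8 → need 30 more.
Supplier U at 0.9: take all 19 m² → 11 still needed.
Take 11 from Supplier 3 at 1.4 to finish.
Supplier 13: unused.
Cost = 23×0.3 + 3×0.8 + 19×0.9 + 11×1.4 = 41.8.

41.8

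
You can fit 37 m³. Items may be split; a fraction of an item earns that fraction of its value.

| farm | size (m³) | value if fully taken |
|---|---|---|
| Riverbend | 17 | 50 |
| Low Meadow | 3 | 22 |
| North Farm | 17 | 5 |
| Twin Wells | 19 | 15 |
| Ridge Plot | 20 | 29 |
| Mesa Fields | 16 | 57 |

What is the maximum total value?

130.45

Best value per unit of size first: Low Meadow 22/3≈7.33, Mesa Fields 57/16≈3.56, Riverbend 50/17≈2.94, Ridge Plot 29/20≈1.45, Twin Wells 15/19≈0.789, North Farm 5/17≈0.294.
Take all of Low Meadow (3 m³, value 22) ; 34 m³ left.
All 16 m³ of Mesa Fields fit (value 57) ; 18 remain.
Take all of Riverbend (17 m³, value 50) ; 1 m³ left.
1 m³ left: a 1/20 share of Ridge Plot gives 29×1/20 = 1.45.
Total value = 130.45.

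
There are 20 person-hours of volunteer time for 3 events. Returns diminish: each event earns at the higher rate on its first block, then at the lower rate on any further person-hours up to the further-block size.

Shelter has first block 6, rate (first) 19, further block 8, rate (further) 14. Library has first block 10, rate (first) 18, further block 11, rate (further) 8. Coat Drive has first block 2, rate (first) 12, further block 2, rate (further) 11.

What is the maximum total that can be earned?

Order all 6 blocks by rate: Shelter/first 19 > Library/first 18 > Shelter/second 14 > Coat Drive/first 12 > Coat Drive/second 11 > Library/second 8.
Fill Shelter first block (6 at 19) → 14 left.
Library first at 18: fill all 10 → 4 left.
4 remain; put them into Shelter second at 14.
Total = 19×6 + 18×10 + 14×4 = 350.

350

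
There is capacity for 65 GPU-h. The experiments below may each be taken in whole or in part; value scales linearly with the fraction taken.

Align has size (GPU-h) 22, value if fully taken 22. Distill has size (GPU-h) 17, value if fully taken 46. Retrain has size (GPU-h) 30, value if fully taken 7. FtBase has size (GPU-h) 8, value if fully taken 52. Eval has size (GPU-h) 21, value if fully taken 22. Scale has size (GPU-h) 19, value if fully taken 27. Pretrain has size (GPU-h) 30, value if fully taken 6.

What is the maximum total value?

Rank by value-to-size ratio: FtBase 52/8≈6.5, Distill 46/17≈2.71, Scale 27/19≈1.42, Eval 22/21≈1.05, Align 22/22≈1, Retrain 7/30≈0.233, Pretrain 6/30≈0.2.
Take all of FtBase (8 GPU-h, value 52) ; 57 GPU-h left.
Take all of Distill (17 GPU-h, value 46) ; 40 GPU-h left.
Scale: take in full, 19 GPU-h for value 27 ; 21 left.
Take all of Eval (21 GPU-h, value 22) ; 0 GPU-h left.
Total value = 147.

147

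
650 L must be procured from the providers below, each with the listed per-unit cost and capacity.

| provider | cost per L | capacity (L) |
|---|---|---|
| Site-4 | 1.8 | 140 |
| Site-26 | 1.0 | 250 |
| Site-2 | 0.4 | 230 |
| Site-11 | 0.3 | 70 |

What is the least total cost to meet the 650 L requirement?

Use providers in increasing cost order.
Site-11 at 0.3: take all 70 L — 580 still needed.
Take 230 from Site-2 at 0.4 — need 350 more.
Site-26 at 1.0: take all 250 L — 100 still needed.
Site-4 (1.8): take the remaining 100 — done.
Cost = 70×0.3 + 230×0.4 + 250×1.0 + 100×1.8 = 543.

543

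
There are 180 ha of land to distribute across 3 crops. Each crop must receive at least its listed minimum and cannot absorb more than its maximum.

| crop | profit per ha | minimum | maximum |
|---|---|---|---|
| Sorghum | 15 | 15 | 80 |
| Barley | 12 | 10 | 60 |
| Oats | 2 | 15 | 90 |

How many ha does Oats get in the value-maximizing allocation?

Meeting every minimum uses 15+10+15 = 40 ha, leaving 140.
Order the crops by profit per ha: Sorghum 15 > Barley 12 > Oats 2.
Sorghum takes 65 more to reach its cap of 80 → 75 left.
Barley takes 50 more to reach its cap of 60 → 25 left.
Oats: +25 (room for 75) → 40. Pool exhausted.

40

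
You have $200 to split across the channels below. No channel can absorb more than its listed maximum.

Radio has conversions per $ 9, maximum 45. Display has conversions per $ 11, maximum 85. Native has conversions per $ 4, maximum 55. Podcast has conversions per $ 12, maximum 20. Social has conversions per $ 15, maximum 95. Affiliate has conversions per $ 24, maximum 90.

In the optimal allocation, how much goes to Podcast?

Order the channels by conversions per $: Affiliate 24 > Social 15 > Podcast 12 > Display 11 > Radio 9 > Native 4.
Affiliate takes 90 to reach its cap of 90 — 110 left.
Social: +95 to 95 (cap) — 15 left.
Podcast has room for 20 but only 15 remain, so it gets 15.

15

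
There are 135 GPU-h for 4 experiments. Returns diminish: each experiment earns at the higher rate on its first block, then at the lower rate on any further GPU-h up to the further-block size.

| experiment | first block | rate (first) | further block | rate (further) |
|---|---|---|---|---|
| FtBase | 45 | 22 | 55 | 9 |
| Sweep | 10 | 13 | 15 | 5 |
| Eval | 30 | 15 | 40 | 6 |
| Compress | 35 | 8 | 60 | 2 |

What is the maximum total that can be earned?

2020

Rank every tier by rate: FtBase/tier1 22 > Eval/tier1 15 > Sweep/tier1 13 > FtBase/tier2 9 > Compress/tier1 8 > Eval/tier2 6 > Sweep/tier2 5 > Compress/tier2 2.
FtBase tier1 at 22: fill all 45 — 90 left.
Eval/tier1 (15): +30 — 60 left.
Fill Sweep tier1 block (10 at 13) — 50 left.
FtBase/tier2: +50 of 55 at 9; pool empty.
Total = 22×45 + 15×30 + 13×10 + 9×50 = 2020.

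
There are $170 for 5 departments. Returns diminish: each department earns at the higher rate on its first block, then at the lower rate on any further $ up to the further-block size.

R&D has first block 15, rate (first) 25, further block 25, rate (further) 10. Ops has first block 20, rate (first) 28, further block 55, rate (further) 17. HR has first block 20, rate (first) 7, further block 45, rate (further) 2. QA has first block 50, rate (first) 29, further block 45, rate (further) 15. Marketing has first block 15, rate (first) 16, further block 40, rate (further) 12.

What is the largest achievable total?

3785

Rank every tier by rate: QA/T1 29 > Ops/T1 28 > R&D/T1 25 > Ops/T2 17 > Marketing/T1 16 > QA/T2 15 > Marketing/T2 12 > R&D/T2 10 > HR/T1 7 > HR/T2 2.
Fill QA T1 block (50 at 29) → 120 left.
Ops/T1 (28): +20 → 100 left.
R&D/T1 (25): +15 → 85 left.
Ops T2 at 17: fill all 55 → 30 left.
Marketing/T1 (16): +15 → 15 left.
QA/T2: +15 of 45 at 15; pool empty.
Total = 29×50 + 28×20 + 25×15 + 17×55 + 16×15 + 15×15 = 3785.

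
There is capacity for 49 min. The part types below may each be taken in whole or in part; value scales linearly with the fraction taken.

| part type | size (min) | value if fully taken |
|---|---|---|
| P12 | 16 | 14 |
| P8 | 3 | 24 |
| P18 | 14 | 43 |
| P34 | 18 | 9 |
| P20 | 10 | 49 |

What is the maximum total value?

133

Best value per unit of size first: P8 24/3≈8, P20 49/10≈4.9, P18 43/14≈3.07, P12 14/16≈0.875, P34 9/18≈0.5.
All 3 min of P8 fit (value 24) — 46 remain.
P20: take in full, 10 min for value 49 — 36 left.
Take all of P18 (14 min, value 43) — 22 min left.
Take all of P12 (16 min, value 14) — 6 min left.
Only 6 min remain; take 6/18 of P34 for value 9×6/18 = 3.
Total value = 133.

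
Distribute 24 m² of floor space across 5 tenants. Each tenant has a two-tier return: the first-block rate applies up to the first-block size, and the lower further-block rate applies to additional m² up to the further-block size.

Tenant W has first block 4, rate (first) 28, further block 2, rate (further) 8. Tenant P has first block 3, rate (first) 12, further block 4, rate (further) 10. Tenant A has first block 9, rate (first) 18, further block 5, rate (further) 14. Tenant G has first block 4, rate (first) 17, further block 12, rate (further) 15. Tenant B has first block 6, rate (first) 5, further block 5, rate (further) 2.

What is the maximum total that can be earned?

447

Order all 10 blocks by rate: Tenant W/T1 28 > Tenant A/T1 18 > Tenant G/T1 17 > Tenant G/T2 15 > Tenant A/T2 14 > Tenant P/T1 12 > Tenant P/T2 10 > Tenant W/T2 8 > Tenant B/T1 5 > Tenant B/T2 2.
Tenant W/T1 (28): +4 → 20 left.
Fill Tenant A T1 block (9 at 18) → 11 left.
Tenant G/T1 (17): +4 → 7 left.
7 remain; put them into Tenant G T2 at 15.
Total = 28×4 + 18×9 + 17×4 + 15×7 = 447.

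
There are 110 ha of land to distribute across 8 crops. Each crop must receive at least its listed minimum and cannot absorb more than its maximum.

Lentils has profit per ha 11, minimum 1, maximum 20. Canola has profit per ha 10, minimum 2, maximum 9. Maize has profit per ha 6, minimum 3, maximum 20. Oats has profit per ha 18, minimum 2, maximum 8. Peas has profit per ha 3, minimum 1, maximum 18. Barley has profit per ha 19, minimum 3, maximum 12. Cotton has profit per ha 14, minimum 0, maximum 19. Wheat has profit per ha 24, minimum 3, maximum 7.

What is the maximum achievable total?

1281

Meeting every minimum uses 1+2+3+2+1+3+0+3 = 15 ha, leaving 95.
Rank by profit per ha: Wheat 24 > Barley 19 > Oats 18 > Cotton 14 > Lentils 11 > Canola 10 > Maize 6 > Peas 3.
Give Wheat 4 more to hit its cap of 7 ; 91 left.
Barley: +9 to 12 (cap) ; 82 left.
Oats takes 6 more to reach its cap of 8 ; 76 left.
Give Cotton 19 more to hit its cap of 19 ; 57 left.
Lentils takes 19 more to reach its cap of 20 ; 38 left.
Canola: +7 to 9 (cap) ; 31 left.
Maize takes 17 more to reach its cap of 20 ; 14 left.
Only 14 left; Peas takes them to reach 15.
Total = 11×20 + 10×9 + 6×20 + 18×8 + 3×15 + 19×12 + 14×19 + 24×7 = 1281.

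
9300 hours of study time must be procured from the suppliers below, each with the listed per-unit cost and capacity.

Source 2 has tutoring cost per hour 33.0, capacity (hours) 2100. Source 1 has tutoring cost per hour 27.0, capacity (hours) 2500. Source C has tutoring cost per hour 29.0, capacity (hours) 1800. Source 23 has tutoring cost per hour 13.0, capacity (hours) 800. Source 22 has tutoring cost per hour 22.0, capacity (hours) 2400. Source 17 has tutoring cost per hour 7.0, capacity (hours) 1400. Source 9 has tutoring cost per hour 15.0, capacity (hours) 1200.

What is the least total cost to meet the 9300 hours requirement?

187500

Use suppliers in increasing cost order.
Take 1400 from Source 17 at 7.0 — need 7900 more.
Source 23 at 13.0: take all 800 hours — 7100 still needed.
Source 9 at 15.0: take all 1200 hours — 5900 still needed.
Take 2400 from Source 22 at 22.0 — need 3500 more.
Source 1 at 27.0: take all 2500 hours — 1000 still needed.
Source C at 29.0: take 1000 of its 1800 — requirement met.
Source 2: unused.
Cost = 1400×7.0 + 800×13.0 + 1200×15.0 + 2400×22.0 + 2500×27.0 + 1000×29.0 = 187500.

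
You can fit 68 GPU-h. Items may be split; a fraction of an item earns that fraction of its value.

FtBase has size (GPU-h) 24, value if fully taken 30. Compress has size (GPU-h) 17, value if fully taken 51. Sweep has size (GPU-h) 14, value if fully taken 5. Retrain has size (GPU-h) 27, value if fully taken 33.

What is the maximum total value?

Rank by value-to-size ratio: Compress 51/17≈3, FtBase 30/24≈1.25, Retrain 33/27≈1.22, Sweep 5/14≈0.357.
Compress: take in full, 17 GPU-h for value 51 ; 51 left.
FtBase: take in full, 24 GPU-h for value 30 ; 27 left.
Take all of Retrain (27 GPU-h, value 33) ; 0 GPU-h left.
Total value = 114.

114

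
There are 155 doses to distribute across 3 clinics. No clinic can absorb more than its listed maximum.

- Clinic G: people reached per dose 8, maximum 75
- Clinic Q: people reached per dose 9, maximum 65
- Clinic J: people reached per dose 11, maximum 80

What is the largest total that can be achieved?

Rank by people reached per dose: Clinic J 11 > Clinic Q 9 > Clinic G 8.
Give Clinic J 80 to hit its cap of 80 ; 75 left.
Clinic Q: +65 to 65 (cap) ; 10 left.
Clinic G has room for 75 but only 10 remain, so it gets 10.
Total = 8×10 + 9×65 + 11×80 = 1545.

1545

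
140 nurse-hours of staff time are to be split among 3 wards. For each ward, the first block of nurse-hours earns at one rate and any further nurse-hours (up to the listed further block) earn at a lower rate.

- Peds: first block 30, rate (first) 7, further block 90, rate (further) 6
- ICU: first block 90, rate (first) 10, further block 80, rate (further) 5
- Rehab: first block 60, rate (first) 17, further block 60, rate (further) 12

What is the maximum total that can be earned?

1940

Order all 6 blocks by rate: Rehab/tier1 17 > Rehab/tier2 12 > ICU/tier1 10 > Peds/tier1 7 > Peds/tier2 6 > ICU/tier2 5.
Rehab/tier1 (17): +60 — 80 left.
Rehab/tier2 (12): +60 — 20 left.
ICU/tier1: +20 of 90 at 10; pool empty.
Total = 17×60 + 12×60 + 10×20 = 1940.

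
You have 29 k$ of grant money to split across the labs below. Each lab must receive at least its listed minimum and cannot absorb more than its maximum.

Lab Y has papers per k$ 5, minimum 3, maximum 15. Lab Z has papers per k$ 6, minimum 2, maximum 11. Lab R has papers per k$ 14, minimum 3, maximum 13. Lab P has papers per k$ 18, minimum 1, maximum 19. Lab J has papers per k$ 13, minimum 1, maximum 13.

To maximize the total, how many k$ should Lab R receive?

Meeting every minimum uses 3+2+3+1+1 = 10 k$, leaving 19.
Order the labs by papers per k$: Lab P 18 > Lab R 14 > Lab J 13 > Lab Z 6 > Lab Y 5.
Lab P takes 18 more to reach its cap of 19 → 1 left.
Lab R has room for 10 more but only 1 remain, so it gets 4.

4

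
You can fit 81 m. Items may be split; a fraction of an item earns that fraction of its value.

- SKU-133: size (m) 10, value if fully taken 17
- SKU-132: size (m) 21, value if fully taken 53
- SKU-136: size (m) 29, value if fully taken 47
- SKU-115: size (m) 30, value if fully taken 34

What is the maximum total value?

Rank by value-to-size ratio: SKU-132 53/21≈2.52, SKU-133 17/10≈1.7, SKU-136 47/29≈1.62, SKU-115 34/30≈1.13.
All 21 m of SKU-132 fit (value 53) → 60 remain.
All 10 m of SKU-133 fit (value 17) → 50 remain.
All 29 m of SKU-136 fit (value 47) → 21 remain.
Fill the last 21 m with part of SKU-115: 21/30 of it earns 23.8.
Total value = 140.8.

140.8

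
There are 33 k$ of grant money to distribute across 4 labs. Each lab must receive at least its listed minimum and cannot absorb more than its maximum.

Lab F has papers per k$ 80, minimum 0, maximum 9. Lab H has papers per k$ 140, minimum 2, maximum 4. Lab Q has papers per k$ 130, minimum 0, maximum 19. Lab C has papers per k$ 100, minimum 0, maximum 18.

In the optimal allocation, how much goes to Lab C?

Meeting every minimum uses 0+2+0+0 = 2 k$, leaving 31.
Rank by papers per k$: Lab H 140 > Lab Q 130 > Lab C 100 > Lab F 80.
Lab H takes 2 more to reach its cap of 4 ; 29 left.
Lab Q: +19 to 19 (cap) ; 10 left.
Lab C has room for 18 more but only 10 remain, so it gets 10.

10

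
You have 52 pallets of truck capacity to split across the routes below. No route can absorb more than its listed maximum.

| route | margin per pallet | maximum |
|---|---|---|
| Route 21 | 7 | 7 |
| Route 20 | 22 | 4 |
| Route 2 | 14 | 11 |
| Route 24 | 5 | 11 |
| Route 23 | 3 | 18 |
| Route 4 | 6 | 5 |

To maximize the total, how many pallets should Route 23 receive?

14

Order the routes by margin per pallet: Route 20 22 > Route 2 14 > Route 21 7 > Route 4 6 > Route 24 5 > Route 23 3.
Route 20: +4 to 4 (cap) → 48 left.
Route 2: +11 to 11 (cap) → 37 left.
Route 21: +7 to 7 (cap) → 30 left.
Route 4 takes 5 to reach its cap of 5 → 25 left.
Route 24: +11 to 11 (cap) → 14 left.
Route 23: +14 (room for 18) → 14. Pool exhausted.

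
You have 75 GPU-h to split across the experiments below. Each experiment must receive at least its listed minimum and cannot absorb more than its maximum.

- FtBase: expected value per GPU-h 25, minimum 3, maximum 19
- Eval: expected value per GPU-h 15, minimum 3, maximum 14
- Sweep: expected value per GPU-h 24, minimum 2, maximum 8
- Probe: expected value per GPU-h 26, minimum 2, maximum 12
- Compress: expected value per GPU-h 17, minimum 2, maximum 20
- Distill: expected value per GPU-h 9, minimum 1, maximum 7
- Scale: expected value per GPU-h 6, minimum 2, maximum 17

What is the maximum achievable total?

1535

Meeting every minimum uses 3+3+2+2+2+1+2 = 15 GPU-h, leaving 60.
Highest expected value per GPU-h first: Probe 26 > FtBase 25 > Sweep 24 > Compress 17 > Eval 15 > Distill 9 > Scale 6.
Probe: +10 to 12 (cap) → 50 left.
Give FtBase 16 more to hit its cap of 19 → 34 left.
Sweep takes 6 more to reach its cap of 8 → 28 left.
Compress: +18 to 20 (cap) → 10 left.
Eval: +10 (room for 11) → 13. Pool exhausted.
Total = 25×19 + 15×13 + 24×8 + 26×12 + 17×20 + 9×1 + 6×2 = 1535.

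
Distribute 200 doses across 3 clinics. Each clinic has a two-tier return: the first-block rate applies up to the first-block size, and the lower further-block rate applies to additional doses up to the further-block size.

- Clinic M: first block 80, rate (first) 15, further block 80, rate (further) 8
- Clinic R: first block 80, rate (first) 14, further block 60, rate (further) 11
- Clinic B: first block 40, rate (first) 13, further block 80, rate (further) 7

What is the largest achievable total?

Order all 6 blocks by rate: Clinic M/T1 15 > Clinic R/T1 14 > Clinic B/T1 13 > Clinic R/T2 11 > Clinic M/T2 8 > Clinic B/T2 7.
Clinic M/T1 (15): +80 → 120 left.
Fill Clinic R T1 block (80 at 14) → 40 left.
Fill Clinic B T1 block (40 at 13) → 0 left.
Total = 15×80 + 14×80 + 13×40 = 2840.

2840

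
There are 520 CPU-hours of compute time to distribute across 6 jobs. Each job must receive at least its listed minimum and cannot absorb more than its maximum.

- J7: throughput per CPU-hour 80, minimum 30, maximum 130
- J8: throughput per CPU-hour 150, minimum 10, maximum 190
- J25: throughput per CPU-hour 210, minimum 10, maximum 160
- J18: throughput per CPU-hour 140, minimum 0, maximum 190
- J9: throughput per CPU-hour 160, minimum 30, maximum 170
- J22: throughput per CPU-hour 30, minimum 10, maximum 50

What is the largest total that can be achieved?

86000

Meeting every minimum uses 30+10+10+0+30+10 = 90 CPU-hours, leaving 430.
Order the jobs by throughput per CPU-hour: J25 210 > J9 160 > J8 150 > J18 140 > J7 80 > J22 30.
J25: +150 to 160 (cap) — 280 left.
Give J9 140 more to hit its cap of 170 — 140 left.
J8 has room for 180 more but only 140 remain, so it gets 150.
Total = 80×30 + 150×150 + 210×160 + 160×170 + 30×10 = 86000.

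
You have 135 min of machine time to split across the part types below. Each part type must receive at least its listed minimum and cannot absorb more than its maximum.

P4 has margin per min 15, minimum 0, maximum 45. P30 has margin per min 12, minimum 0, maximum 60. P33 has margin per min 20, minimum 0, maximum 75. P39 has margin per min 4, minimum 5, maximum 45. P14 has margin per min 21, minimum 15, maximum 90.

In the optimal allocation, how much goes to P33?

Meeting every minimum uses 0+0+0+5+15 = 20 min, leaving 115.
Highest margin per min first: P14 21 > P33 20 > P4 15 > P30 12 > P39 4.
Give P14 75 more to hit its cap of 90 ; 40 left.
Only 40 left; P33 takes them to reach 40.

40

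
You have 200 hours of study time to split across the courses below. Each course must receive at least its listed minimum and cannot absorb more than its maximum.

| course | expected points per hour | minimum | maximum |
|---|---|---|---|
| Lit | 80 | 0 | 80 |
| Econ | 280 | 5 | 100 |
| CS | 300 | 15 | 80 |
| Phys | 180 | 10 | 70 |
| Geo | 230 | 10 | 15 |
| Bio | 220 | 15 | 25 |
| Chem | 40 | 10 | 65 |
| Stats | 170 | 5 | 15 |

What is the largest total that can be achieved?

Meeting every minimum uses 0+5+15+10+10+15+10+5 = 70 hours, leaving 130.
Order the courses by expected points per hour: CS 300 > Econ 280 > Geo 230 > Bio 220 > Phys 180 > Stats 170 > Lit 80 > Chem 40.
Give CS 65 more to hit its cap of 80 ; 65 left.
Econ: +65 (room for 95) → 70. Pool exhausted.
Total = 280×70 + 300×80 + 180×10 + 230×10 + 220×15 + 40×10 + 170×5 = 52250.

52250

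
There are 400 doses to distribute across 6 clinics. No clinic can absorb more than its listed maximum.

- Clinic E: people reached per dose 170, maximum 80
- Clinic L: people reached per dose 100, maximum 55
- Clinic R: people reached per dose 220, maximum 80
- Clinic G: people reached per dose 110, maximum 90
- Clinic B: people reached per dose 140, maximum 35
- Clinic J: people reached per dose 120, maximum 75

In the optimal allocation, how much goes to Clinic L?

Rank by people reached per dose: Clinic R 220 > Clinic E 170 > Clinic B 140 > Clinic J 120 > Clinic G 110 > Clinic L 100.
Give Clinic R 80 to hit its cap of 80 ; 320 left.
Clinic E: +80 to 80 (cap) ; 240 left.
Clinic B: +35 to 35 (cap) ; 205 left.
Clinic J takes 75 to reach its cap of 75 ; 130 left.
Clinic G: +90 to 90 (cap) ; 40 left.
Clinic L: +40 (room for 55) → 40. Pool exhausted.

40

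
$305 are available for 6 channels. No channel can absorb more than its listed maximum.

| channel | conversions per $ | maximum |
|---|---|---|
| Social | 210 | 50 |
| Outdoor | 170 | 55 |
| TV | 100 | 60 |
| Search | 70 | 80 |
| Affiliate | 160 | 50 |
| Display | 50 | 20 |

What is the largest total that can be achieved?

Order the channels by conversions per $: Social 210 > Outdoor 170 > Affiliate 160 > TV 100 > Search 70 > Display 50.
Give Social 50 to hit its cap of 50 ; 255 left.
Outdoor: +55 to 55 (cap) ; 200 left.
Affiliate: +50 to 50 (cap) ; 150 left.
Give TV 60 to hit its cap of 60 ; 90 left.
Search: +80 to 80 (cap) ; 10 left.
Only 10 left; Display takes them to reach 10.
Total = 210×50 + 170×55 + 100×60 + 70×80 + 160×50 + 50×10 = 39950.

39950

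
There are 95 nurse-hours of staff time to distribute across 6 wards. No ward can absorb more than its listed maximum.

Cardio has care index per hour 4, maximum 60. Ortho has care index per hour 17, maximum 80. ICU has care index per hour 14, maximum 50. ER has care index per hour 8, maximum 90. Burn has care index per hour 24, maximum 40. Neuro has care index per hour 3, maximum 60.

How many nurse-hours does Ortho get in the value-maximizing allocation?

55

Highest care index per hour first: Burn 24 > Ortho 17 > ICU 14 > ER 8 > Cardio 4 > Neuro 3.
Burn: +40 to 40 (cap) — 55 left.
Only 55 left; Ortho takes them to reach 55.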